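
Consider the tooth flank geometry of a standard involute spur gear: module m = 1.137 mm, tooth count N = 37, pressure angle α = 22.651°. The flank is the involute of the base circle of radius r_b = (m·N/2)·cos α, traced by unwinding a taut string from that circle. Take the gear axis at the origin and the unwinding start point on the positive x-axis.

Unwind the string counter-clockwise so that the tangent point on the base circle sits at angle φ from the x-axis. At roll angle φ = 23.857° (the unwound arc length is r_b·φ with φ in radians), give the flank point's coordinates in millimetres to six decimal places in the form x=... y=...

pitch radius r_p = m·N/2 = 1.137·37/2 = 21.034500
base radius r_b = r_p·cos α = 21.034500·cos 22.651° = 19.412062
roll angle φ = 23.857° = 0.41638320 rad
x = r_b·(cos φ + φ·sin φ) = 19.412062·(0.91455775 + 0.41638320·0.40445533) = 21.022607
y = r_b·(sin φ − φ·cos φ) = 19.412062·(0.40445533 − 0.41638320·0.91455775) = 0.459073

x=21.022607 y=0.459073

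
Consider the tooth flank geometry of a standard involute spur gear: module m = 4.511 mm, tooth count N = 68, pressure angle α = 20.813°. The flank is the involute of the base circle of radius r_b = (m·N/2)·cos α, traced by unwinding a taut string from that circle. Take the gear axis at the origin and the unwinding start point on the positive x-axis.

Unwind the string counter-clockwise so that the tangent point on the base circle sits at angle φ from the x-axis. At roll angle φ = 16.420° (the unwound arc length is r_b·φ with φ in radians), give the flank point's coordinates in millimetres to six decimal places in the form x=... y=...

x=149.132559 y=1.115589

pitch radius r_p = m·N/2 = 4.511·68/2 = 153.374000
base radius r_b = r_p·cos α = 153.374000·cos 20.813° = 143.365592
roll angle φ = 16.420° = 0.28658306 rad
x = r_b·(cos φ + φ·sin φ) = 143.365592·(0.95921536 + 0.28658306·0.28267630) = 149.132559
y = r_b·(sin φ − φ·cos φ) = 143.365592·(0.28267630 − 0.28658306·0.95921536) = 1.115589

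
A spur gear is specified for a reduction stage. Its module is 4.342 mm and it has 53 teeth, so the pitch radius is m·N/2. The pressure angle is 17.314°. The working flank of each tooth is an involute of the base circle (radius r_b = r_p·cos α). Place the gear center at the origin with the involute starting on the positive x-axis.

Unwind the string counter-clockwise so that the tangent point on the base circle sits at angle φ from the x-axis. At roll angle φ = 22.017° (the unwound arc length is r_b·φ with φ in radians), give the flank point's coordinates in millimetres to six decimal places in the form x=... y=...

x=117.662651 y=2.047180

pitch radius r_p = m·N/2 = 4.342·53/2 = 115.063000
base radius r_b = r_p·cos α = 115.063000·cos 17.314° = 109.849278
roll angle φ = 22.017° = 0.38426914 rad
x = r_b·(cos φ + φ·sin φ) = 109.849278·(0.92707267 + 0.38426914·0.37488168) = 117.662651
y = r_b·(sin φ − φ·cos φ) = 109.849278·(0.37488168 − 0.38426914·0.92707267) = 2.047180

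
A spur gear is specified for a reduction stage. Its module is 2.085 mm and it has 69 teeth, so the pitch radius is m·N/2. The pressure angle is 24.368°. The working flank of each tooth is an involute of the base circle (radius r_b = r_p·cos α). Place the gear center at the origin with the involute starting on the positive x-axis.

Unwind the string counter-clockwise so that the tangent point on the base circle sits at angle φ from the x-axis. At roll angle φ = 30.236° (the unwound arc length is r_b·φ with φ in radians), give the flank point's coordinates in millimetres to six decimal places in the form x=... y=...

x=74.022691 y=3.121357

pitch radius r_p = m·N/2 = 2.085·69/2 = 71.932500
base radius r_b = r_p·cos α = 71.932500·cos 24.368° = 65.524339
roll angle φ = 30.236° = 0.52771775 rad
x = r_b·(cos φ + φ·sin φ) = 65.524339·(0.86395857 + 0.52771775·0.50356289) = 74.022691
y = r_b·(sin φ − φ·cos φ) = 65.524339·(0.50356289 − 0.52771775·0.86395857) = 3.121357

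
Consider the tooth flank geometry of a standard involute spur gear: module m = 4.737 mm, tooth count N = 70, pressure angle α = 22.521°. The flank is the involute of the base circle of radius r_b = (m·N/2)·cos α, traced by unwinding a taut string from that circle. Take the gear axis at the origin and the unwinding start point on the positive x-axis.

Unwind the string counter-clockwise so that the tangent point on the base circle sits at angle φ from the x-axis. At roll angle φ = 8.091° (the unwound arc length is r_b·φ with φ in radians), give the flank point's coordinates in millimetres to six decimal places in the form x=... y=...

pitch radius r_p = m·N/2 = 4.737·70/2 = 165.795000
base radius r_b = r_p·cos α = 165.795000·cos 22.521° = 153.151342
roll angle φ = 8.091° = 0.14121459 rad
x = r_b·(cos φ + φ·sin φ) = 153.151342·(0.99004578 + 0.14121459·0.14074572) = 154.670776
y = r_b·(sin φ − φ·cos φ) = 153.151342·(0.14074572 − 0.14121459·0.99004578) = 0.143474

x=154.670776 y=0.143474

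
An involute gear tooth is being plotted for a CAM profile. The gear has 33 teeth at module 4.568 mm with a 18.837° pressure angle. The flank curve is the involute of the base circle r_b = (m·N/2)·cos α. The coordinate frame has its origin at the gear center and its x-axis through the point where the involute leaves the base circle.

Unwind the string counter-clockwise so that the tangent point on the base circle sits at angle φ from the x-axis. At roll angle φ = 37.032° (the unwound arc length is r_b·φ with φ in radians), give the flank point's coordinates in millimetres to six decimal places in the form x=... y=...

x=84.714682 y=6.155934

pitch radius r_p = m·N/2 = 4.568·33/2 = 75.372000
base radius r_b = r_p·cos α = 75.372000·cos 18.837° = 71.335147
roll angle φ = 37.032° = 0.64633033 rad
x = r_b·(cos φ + φ·sin φ) = 71.335147·(0.79829927 + 0.64633033·0.60226097) = 84.714682
y = r_b·(sin φ − φ·cos φ) = 71.335147·(0.60226097 − 0.64633033·0.79829927) = 6.155934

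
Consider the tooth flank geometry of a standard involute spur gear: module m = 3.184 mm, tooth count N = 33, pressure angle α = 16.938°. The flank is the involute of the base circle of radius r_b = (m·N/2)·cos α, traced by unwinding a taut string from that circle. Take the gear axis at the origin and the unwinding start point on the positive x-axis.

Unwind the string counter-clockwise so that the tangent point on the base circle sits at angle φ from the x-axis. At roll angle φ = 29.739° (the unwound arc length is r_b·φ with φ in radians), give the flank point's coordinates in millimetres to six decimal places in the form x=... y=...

x=56.577616 y=2.280033

pitch radius r_p = m·N/2 = 3.184·33/2 = 52.536000
base radius r_b = r_p·cos α = 52.536000·cos 16.938° = 50.257018
roll angle φ = 29.739° = 0.51904347 rad
x = r_b·(cos φ + φ·sin φ) = 50.257018·(0.86829407 + 0.51904347·0.49604981) = 56.577616
y = r_b·(sin φ − φ·cos φ) = 50.257018·(0.49604981 − 0.51904347·0.86829407) = 2.280033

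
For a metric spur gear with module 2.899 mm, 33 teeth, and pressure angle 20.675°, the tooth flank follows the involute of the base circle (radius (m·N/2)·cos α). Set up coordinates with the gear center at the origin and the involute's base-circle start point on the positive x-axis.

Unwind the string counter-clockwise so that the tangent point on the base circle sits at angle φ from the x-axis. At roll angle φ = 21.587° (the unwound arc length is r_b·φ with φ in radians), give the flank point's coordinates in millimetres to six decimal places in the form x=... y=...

pitch radius r_p = m·N/2 = 2.899·33/2 = 47.833500
base radius r_b = r_p·cos α = 47.833500·cos 20.675° = 44.752935
roll angle φ = 21.587° = 0.37676423 rad
x = r_b·(cos φ + φ·sin φ) = 44.752935·(0.92985999 + 0.37676423·0.36791358) = 47.817467
y = r_b·(sin φ − φ·cos φ) = 44.752935·(0.36791358 − 0.37676423·0.92985999) = 0.786560

x=47.817467 y=0.786560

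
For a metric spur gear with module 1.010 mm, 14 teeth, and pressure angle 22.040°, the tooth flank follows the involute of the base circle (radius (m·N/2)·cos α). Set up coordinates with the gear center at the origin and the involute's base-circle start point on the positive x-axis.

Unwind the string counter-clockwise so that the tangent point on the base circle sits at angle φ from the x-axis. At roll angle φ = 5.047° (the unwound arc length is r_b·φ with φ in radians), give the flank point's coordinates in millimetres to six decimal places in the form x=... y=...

pitch radius r_p = m·N/2 = 1.010·14/2 = 7.070000
base radius r_b = r_p·cos α = 7.070000·cos 22.040° = 6.553339
roll angle φ = 5.047° = 0.08808677 rad
x = r_b·(cos φ + φ·sin φ) = 6.553339·(0.99612287 + 0.08808677·0.08797290) = 6.578715
y = r_b·(sin φ − φ·cos φ) = 6.553339·(0.08797290 − 0.08808677·0.99612287) = 0.001492

x=6.578715 y=0.001492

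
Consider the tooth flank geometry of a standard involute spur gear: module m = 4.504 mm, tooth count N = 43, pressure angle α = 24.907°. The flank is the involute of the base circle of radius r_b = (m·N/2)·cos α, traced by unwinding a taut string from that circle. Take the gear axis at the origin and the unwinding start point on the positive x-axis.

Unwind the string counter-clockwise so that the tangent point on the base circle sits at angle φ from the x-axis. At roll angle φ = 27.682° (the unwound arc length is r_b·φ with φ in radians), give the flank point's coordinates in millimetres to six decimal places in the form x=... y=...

pitch radius r_p = m·N/2 = 4.504·43/2 = 96.836000
base radius r_b = r_p·cos α = 96.836000·cos 24.907° = 87.829532
roll angle φ = 27.682° = 0.48314204 rad
x = r_b·(cos φ + φ·sin φ) = 87.829532·(0.88553962 + 0.48314204·0.46456387) = 97.489898
y = r_b·(sin φ − φ·cos φ) = 87.829532·(0.46456387 − 0.48314204·0.88553962) = 3.225315

x=97.489898 y=3.225315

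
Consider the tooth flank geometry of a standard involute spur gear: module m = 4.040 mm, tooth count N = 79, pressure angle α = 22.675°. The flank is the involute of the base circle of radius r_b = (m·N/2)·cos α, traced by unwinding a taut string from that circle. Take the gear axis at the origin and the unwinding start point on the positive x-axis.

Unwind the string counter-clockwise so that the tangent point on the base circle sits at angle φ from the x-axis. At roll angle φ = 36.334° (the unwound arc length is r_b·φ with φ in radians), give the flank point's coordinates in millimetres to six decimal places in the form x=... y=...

x=173.941677 y=12.020597

pitch radius r_p = m·N/2 = 4.040·79/2 = 159.580000
base radius r_b = r_p·cos α = 159.580000·cos 22.675° = 147.245485
roll angle φ = 36.334° = 0.63414793 rad
x = r_b·(cos φ + φ·sin φ) = 147.245485·(0.80557683 + 0.63414793·0.59249132) = 173.941677
y = r_b·(sin φ − φ·cos φ) = 147.245485·(0.59249132 − 0.63414793·0.80557683) = 12.020597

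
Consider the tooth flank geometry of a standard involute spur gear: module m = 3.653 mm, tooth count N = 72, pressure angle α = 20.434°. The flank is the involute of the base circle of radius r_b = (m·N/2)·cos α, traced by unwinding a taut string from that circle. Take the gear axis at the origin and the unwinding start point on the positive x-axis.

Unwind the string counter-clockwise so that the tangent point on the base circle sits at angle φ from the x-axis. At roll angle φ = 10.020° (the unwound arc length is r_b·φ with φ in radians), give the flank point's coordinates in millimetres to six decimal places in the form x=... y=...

pitch radius r_p = m·N/2 = 3.653·72/2 = 131.508000
base radius r_b = r_p·cos α = 131.508000·cos 20.434° = 123.232856
roll angle φ = 10.020° = 0.17488199 rad
x = r_b·(cos φ + φ·sin φ) = 123.232856·(0.98474708 + 0.17488199·0.17399193) = 125.102931
y = r_b·(sin φ − φ·cos φ) = 123.232856·(0.17399193 − 0.17488199·0.98474708) = 0.219034

x=125.102931 y=0.219034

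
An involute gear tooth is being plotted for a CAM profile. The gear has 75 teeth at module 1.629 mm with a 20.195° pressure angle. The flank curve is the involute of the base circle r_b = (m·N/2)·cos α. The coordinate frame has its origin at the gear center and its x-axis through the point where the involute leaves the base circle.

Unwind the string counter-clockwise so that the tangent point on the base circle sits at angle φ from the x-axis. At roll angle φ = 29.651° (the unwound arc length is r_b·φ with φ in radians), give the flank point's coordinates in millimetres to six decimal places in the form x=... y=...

pitch radius r_p = m·N/2 = 1.629·75/2 = 61.087500
base radius r_b = r_p·cos α = 61.087500·cos 20.195° = 57.332033
roll angle φ = 29.651° = 0.51750758 rad
x = r_b·(cos φ + φ·sin φ) = 57.332033·(0.86905492 + 0.51750758·0.49471562) = 64.502780
y = r_b·(sin φ − φ·cos φ) = 57.332033·(0.49471562 − 0.51750758·0.86905492) = 2.578400

x=64.502780 y=2.578400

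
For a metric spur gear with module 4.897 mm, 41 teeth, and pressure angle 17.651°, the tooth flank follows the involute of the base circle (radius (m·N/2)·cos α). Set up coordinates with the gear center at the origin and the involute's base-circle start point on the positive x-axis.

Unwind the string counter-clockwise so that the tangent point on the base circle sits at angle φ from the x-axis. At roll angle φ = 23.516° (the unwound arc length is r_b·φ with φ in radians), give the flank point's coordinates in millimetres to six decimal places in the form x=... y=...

x=103.383519 y=2.167747

pitch radius r_p = m·N/2 = 4.897·41/2 = 100.388500
base radius r_b = r_p·cos α = 100.388500·cos 17.651° = 95.662324
roll angle φ = 23.516° = 0.41043163 rad
x = r_b·(cos φ + φ·sin φ) = 95.662324·(0.91694869 + 0.41043163·0.39900514) = 103.383519
y = r_b·(sin φ − φ·cos φ) = 95.662324·(0.39900514 − 0.41043163·0.91694869) = 2.167747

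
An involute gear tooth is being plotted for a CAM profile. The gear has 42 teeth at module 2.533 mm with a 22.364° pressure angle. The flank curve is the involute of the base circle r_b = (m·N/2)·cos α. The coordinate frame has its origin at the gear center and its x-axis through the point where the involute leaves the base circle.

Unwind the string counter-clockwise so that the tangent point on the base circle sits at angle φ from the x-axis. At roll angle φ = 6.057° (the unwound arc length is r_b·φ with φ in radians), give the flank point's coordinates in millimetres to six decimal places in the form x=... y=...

x=49.466211 y=0.019351

pitch radius r_p = m·N/2 = 2.533·42/2 = 53.193000
base radius r_b = r_p·cos α = 53.193000·cos 22.364° = 49.192104
roll angle φ = 6.057° = 0.10571459 rad
x = r_b·(cos φ + φ·sin φ) = 49.192104·(0.99441741 + 0.10571459·0.10551780) = 49.466211
y = r_b·(sin φ − φ·cos φ) = 49.192104·(0.10551780 − 0.10571459·0.99441741) = 0.019351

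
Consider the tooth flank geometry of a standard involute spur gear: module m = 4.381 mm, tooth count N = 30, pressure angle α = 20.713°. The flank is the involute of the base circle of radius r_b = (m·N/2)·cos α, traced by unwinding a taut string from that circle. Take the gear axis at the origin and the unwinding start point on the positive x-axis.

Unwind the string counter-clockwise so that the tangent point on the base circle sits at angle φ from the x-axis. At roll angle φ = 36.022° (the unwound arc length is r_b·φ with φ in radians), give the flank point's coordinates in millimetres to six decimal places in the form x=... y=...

pitch radius r_p = m·N/2 = 4.381·30/2 = 65.715000
base radius r_b = r_p·cos α = 65.715000·cos 20.713° = 61.467433
roll angle φ = 36.022° = 0.62870250 rad
x = r_b·(cos φ + φ·sin φ) = 61.467433·(0.80879124 + 0.62870250·0.58809585) = 72.441126
y = r_b·(sin φ − φ·cos φ) = 61.467433·(0.58809585 − 0.62870250·0.80879124) = 4.893224

x=72.441126 y=4.893224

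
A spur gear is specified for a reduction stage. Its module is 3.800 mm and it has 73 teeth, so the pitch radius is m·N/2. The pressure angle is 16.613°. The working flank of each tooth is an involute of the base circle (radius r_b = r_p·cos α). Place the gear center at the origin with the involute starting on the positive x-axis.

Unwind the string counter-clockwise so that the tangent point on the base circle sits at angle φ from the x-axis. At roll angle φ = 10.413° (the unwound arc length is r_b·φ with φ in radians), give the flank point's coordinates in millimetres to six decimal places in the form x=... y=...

x=135.087259 y=0.265071

pitch radius r_p = m·N/2 = 3.800·73/2 = 138.700000
base radius r_b = r_p·cos α = 138.700000·cos 16.613° = 132.910347
roll angle φ = 10.413° = 0.18174114 rad
x = r_b·(cos φ + φ·sin φ) = 132.910347·(0.98353049 + 0.18174114·0.18074231) = 135.087259
y = r_b·(sin φ − φ·cos φ) = 132.910347·(0.18074231 − 0.18174114·0.98353049) = 0.265071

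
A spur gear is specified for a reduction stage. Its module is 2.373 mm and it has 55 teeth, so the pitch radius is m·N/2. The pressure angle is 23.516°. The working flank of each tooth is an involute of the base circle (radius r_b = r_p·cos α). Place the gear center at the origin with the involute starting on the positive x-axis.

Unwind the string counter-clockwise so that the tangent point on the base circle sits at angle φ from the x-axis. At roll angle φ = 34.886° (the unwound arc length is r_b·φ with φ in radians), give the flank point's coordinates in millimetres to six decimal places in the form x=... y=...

pitch radius r_p = m·N/2 = 2.373·55/2 = 65.257500
base radius r_b = r_p·cos α = 65.257500·cos 23.516° = 59.837779
roll angle φ = 34.886° = 0.60887556 rad
x = r_b·(cos φ + φ·sin φ) = 59.837779·(0.82029165 + 0.60887556·0.57194546) = 69.922555
y = r_b·(sin φ − φ·cos φ) = 59.837779·(0.57194546 − 0.60887556·0.82029165) = 4.337635

x=69.922555 y=4.337635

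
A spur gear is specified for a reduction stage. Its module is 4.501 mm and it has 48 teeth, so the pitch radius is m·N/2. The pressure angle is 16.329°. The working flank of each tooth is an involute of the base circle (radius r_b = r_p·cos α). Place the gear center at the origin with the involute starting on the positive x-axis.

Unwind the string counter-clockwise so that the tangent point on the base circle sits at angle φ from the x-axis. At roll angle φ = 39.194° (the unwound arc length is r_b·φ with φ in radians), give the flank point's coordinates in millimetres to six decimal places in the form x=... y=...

pitch radius r_p = m·N/2 = 4.501·48/2 = 108.024000
base radius r_b = r_p·cos α = 108.024000·cos 16.329° = 103.666648
roll angle φ = 39.194° = 0.68406435 rad
x = r_b·(cos φ + φ·sin φ) = 103.666648·(0.77501067 + 0.68406435·0.63194815) = 125.157145
y = r_b·(sin φ − φ·cos φ) = 103.666648·(0.63194815 − 0.68406435·0.77501067) = 10.552330

x=125.157145 y=10.552330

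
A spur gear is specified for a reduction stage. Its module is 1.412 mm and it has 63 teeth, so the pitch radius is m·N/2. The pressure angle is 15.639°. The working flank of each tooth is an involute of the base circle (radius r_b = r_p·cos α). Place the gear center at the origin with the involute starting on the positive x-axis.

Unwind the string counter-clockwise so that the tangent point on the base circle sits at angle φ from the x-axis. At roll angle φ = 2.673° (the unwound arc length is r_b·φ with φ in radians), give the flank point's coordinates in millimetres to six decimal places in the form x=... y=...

pitch radius r_p = m·N/2 = 1.412·63/2 = 44.478000
base radius r_b = r_p·cos α = 44.478000·cos 15.639° = 42.831393
roll angle φ = 2.673° = 0.04665265 rad
x = r_b·(cos φ + φ·sin φ) = 42.831393·(0.99891196 + 0.04665265·0.04663573) = 42.877978
y = r_b·(sin φ − φ·cos φ) = 42.831393·(0.04663573 − 0.04665265·0.99891196) = 0.001449

x=42.877978 y=0.001449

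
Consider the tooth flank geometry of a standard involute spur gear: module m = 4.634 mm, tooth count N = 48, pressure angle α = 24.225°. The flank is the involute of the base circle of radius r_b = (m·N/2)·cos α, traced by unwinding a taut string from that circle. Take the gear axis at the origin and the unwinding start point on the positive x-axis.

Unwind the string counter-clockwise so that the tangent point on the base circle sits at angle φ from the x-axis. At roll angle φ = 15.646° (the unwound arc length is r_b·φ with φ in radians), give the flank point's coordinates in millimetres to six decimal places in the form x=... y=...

pitch radius r_p = m·N/2 = 4.634·48/2 = 111.216000
base radius r_b = r_p·cos α = 111.216000·cos 24.225° = 101.422449
roll angle φ = 15.646° = 0.27307421 rad
x = r_b·(cos φ + φ·sin φ) = 101.422449·(0.96294635 + 0.27307421·0.26969301) = 105.133756
y = r_b·(sin φ − φ·cos φ) = 101.422449·(0.26969301 − 0.27307421·0.96294635) = 0.683302

x=105.133756 y=0.683302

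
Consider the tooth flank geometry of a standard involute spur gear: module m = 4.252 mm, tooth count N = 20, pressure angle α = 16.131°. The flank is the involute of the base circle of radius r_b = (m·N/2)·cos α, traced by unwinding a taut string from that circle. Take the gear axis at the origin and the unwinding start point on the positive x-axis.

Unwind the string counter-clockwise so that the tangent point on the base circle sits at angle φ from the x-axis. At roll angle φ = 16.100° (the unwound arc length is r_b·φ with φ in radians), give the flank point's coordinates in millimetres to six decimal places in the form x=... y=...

x=42.426846 y=0.299712

pitch radius r_p = m·N/2 = 4.252·20/2 = 42.520000
base radius r_b = r_p·cos α = 42.520000·cos 16.131° = 40.845944
roll angle φ = 16.100° = 0.28099801 rad
x = r_b·(cos φ + φ·sin φ) = 40.845944·(0.96077915 + 0.28099801·0.27731465) = 42.426846
y = r_b·(sin φ − φ·cos φ) = 40.845944·(0.27731465 − 0.28099801·0.96077915) = 0.299712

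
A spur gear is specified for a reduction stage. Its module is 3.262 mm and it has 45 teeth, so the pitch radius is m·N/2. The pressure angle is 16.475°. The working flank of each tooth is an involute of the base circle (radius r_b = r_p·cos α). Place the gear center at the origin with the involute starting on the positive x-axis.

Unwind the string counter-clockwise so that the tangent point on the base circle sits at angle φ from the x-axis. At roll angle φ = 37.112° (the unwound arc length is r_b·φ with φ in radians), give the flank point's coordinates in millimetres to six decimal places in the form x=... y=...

x=83.633096 y=6.111982

pitch radius r_p = m·N/2 = 3.262·45/2 = 73.395000
base radius r_b = r_p·cos α = 73.395000·cos 16.475° = 70.381663
roll angle φ = 37.112° = 0.64772659 rad
x = r_b·(cos φ + φ·sin φ) = 70.381663·(0.79745758 + 0.64772659·0.60337502) = 83.633096
y = r_b·(sin φ − φ·cos φ) = 70.381663·(0.60337502 − 0.64772659·0.79745758) = 6.111982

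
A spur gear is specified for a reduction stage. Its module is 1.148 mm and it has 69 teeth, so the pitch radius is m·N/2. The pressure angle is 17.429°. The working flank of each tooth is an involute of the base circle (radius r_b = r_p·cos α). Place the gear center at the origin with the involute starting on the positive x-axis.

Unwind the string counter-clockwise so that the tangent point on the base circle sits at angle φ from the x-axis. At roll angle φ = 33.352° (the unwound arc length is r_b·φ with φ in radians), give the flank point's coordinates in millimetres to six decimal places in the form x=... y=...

pitch radius r_p = m·N/2 = 1.148·69/2 = 39.606000
base radius r_b = r_p·cos α = 39.606000·cos 17.429° = 37.787643
roll angle φ = 33.352° = 0.58210221 rad
x = r_b·(cos φ + φ·sin φ) = 37.787643·(0.83530874 + 0.58210221·0.54978115) = 43.657483
y = r_b·(sin φ − φ·cos φ) = 37.787643·(0.54978115 − 0.58210221·0.83530874) = 2.401257

x=43.657483 y=2.401257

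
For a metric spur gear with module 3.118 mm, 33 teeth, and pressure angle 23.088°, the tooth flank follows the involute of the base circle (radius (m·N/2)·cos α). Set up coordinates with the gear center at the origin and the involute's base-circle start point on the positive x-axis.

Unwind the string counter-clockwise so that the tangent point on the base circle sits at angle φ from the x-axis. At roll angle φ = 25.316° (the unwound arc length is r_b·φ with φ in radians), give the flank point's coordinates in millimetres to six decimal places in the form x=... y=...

pitch radius r_p = m·N/2 = 3.118·33/2 = 51.447000
base radius r_b = r_p·cos α = 51.447000·cos 23.088° = 47.326283
roll angle φ = 25.316° = 0.44184755 rad
x = r_b·(cos φ + φ·sin φ) = 47.326283·(0.90396317 + 0.44184755·0.42761031) = 51.722977
y = r_b·(sin φ − φ·cos φ) = 47.326283·(0.42761031 − 0.44184755·0.90396317) = 1.334431

x=51.722977 y=1.334431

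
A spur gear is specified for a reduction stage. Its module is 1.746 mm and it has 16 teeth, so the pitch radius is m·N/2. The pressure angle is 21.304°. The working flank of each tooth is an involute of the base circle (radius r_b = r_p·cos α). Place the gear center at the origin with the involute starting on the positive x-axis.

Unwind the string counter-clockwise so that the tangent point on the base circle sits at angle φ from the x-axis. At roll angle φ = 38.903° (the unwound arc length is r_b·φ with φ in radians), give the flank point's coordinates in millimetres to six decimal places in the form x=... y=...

pitch radius r_p = m·N/2 = 1.746·16/2 = 13.968000
base radius r_b = r_p·cos α = 13.968000·cos 21.304° = 13.013509
roll angle φ = 38.903° = 0.67898544 rad
x = r_b·(cos φ + φ·sin φ) = 13.013509·(0.77821027 + 0.67898544·0.62800381) = 15.676277
y = r_b·(sin φ − φ·cos φ) = 13.013509·(0.62800381 − 0.67898544·0.77821027) = 1.296280

x=15.676277 y=1.296280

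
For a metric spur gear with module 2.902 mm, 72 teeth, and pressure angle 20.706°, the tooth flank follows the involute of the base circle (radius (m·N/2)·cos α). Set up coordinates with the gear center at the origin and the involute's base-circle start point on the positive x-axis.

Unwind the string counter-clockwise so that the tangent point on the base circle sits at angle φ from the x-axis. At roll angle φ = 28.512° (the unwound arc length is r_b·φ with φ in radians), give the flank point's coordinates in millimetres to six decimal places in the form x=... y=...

x=109.084867 y=3.915629

pitch radius r_p = m·N/2 = 2.902·72/2 = 104.472000
base radius r_b = r_p·cos α = 104.472000·cos 20.706° = 97.723841
roll angle φ = 28.512° = 0.49762828 rad
x = r_b·(cos φ + φ·sin φ) = 97.723841·(0.87871716 + 0.49762828·0.47734281) = 109.084867
y = r_b·(sin φ − φ·cos φ) = 97.723841·(0.47734281 − 0.49762828·0.87871716) = 3.915629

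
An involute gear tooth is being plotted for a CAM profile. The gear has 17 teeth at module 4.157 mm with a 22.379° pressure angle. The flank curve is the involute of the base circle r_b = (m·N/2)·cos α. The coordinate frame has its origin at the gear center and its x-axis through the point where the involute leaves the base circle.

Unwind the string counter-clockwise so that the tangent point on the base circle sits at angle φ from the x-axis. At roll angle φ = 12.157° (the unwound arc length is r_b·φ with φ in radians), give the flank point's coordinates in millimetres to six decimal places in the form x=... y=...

pitch radius r_p = m·N/2 = 4.157·17/2 = 35.334500
base radius r_b = r_p·cos α = 35.334500·cos 22.379° = 32.673305
roll angle φ = 12.157° = 0.21217968 rad
x = r_b·(cos φ + φ·sin φ) = 32.673305·(0.97757422 + 0.21217968·0.21059119) = 33.400527
y = r_b·(sin φ − φ·cos φ) = 32.673305·(0.21059119 − 0.21217968·0.97757422) = 0.103568

x=33.400527 y=0.103568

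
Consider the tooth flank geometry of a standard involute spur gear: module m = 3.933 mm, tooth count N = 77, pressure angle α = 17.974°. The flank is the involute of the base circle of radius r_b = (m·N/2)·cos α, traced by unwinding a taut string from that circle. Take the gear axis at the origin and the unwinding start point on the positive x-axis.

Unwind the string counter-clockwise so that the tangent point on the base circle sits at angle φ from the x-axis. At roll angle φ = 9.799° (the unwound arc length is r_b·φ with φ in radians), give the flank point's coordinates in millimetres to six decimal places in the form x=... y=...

x=146.121705 y=0.239464

pitch radius r_p = m·N/2 = 3.933·77/2 = 151.420500
base radius r_b = r_p·cos α = 151.420500·cos 17.974° = 144.030672
roll angle φ = 9.799° = 0.17102481 rad
x = r_b·(cos φ + φ·sin φ) = 144.030672·(0.98541087 + 0.17102481·0.17019230) = 146.121705
y = r_b·(sin φ − φ·cos φ) = 144.030672·(0.17019230 − 0.17102481·0.98541087) = 0.239464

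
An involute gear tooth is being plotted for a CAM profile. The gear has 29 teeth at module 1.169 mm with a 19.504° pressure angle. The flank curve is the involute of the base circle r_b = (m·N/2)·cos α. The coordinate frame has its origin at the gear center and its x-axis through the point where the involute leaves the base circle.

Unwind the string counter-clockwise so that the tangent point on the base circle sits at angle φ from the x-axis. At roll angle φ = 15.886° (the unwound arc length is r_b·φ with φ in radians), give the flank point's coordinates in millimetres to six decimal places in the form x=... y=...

pitch radius r_p = m·N/2 = 1.169·29/2 = 16.950500
base radius r_b = r_p·cos α = 16.950500·cos 19.504° = 15.977850
roll angle φ = 15.886° = 0.27726300 rad
x = r_b·(cos φ + φ·sin φ) = 15.977850·(0.96180822 + 0.27726300·0.27372421) = 16.580244
y = r_b·(sin φ − φ·cos φ) = 15.977850·(0.27372421 − 0.27726300·0.96180822) = 0.112650

x=16.580244 y=0.112650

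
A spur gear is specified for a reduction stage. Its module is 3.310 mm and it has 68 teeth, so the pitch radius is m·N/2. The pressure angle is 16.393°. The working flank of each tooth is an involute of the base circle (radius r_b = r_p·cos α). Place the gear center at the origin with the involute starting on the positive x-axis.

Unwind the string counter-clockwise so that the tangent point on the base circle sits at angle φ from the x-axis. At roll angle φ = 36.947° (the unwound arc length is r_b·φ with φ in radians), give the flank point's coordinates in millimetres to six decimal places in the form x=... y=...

x=128.132283 y=9.254733

pitch radius r_p = m·N/2 = 3.310·68/2 = 112.540000
base radius r_b = r_p·cos α = 112.540000·cos 16.393° = 107.965076
roll angle φ = 36.947° = 0.64484680 rad
x = r_b·(cos φ + φ·sin φ) = 107.965076·(0.79919186 + 0.64484680·0.60107601) = 128.132283
y = r_b·(sin φ − φ·cos φ) = 107.965076·(0.60107601 − 0.64484680·0.79919186) = 9.254733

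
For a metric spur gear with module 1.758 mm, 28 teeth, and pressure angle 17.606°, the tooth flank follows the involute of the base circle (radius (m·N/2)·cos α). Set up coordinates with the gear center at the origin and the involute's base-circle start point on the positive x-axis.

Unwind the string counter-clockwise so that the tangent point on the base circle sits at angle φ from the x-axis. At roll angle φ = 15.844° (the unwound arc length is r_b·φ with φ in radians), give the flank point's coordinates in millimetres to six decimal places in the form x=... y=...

pitch radius r_p = m·N/2 = 1.758·28/2 = 24.612000
base radius r_b = r_p·cos α = 24.612000·cos 17.606° = 23.459149
roll angle φ = 15.844° = 0.27652997 rad
x = r_b·(cos φ + φ·sin φ) = 23.459149·(0.96200861 + 0.27652997·0.27301910) = 24.339022
y = r_b·(sin φ − φ·cos φ) = 23.459149·(0.27301910 − 0.27652997·0.96200861) = 0.164094

x=24.339022 y=0.164094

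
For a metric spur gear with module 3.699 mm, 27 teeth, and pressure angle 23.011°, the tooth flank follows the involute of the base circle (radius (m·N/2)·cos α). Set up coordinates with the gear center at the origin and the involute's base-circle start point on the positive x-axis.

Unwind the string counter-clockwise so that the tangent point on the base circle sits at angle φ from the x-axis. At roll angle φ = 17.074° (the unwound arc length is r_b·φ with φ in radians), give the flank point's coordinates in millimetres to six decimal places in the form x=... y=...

x=47.958776 y=0.401850

pitch radius r_p = m·N/2 = 3.699·27/2 = 49.936500
base radius r_b = r_p·cos α = 49.936500·cos 23.011° = 45.963044
roll angle φ = 17.074° = 0.29799752 rad
x = r_b·(cos φ + φ·sin φ) = 45.963044·(0.95592635 + 0.29799752·0.29360657) = 47.958776
y = r_b·(sin φ − φ·cos φ) = 45.963044·(0.29360657 − 0.29799752·0.95592635) = 0.401850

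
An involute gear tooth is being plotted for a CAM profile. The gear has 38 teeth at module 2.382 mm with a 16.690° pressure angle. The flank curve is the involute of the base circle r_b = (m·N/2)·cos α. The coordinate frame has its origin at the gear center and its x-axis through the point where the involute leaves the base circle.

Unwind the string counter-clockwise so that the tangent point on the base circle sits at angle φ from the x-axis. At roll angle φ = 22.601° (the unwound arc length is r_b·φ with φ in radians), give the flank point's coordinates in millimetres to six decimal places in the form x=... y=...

x=46.594072 y=0.873221

pitch radius r_p = m·N/2 = 2.382·38/2 = 45.258000
base radius r_b = r_p·cos α = 45.258000·cos 16.690° = 43.351400
roll angle φ = 22.601° = 0.39446186 rad
x = r_b·(cos φ + φ·sin φ) = 43.351400·(0.92320351 + 0.39446186·0.38431144) = 46.594072
y = r_b·(sin φ − φ·cos φ) = 43.351400·(0.38431144 − 0.39446186·0.92320351) = 0.873221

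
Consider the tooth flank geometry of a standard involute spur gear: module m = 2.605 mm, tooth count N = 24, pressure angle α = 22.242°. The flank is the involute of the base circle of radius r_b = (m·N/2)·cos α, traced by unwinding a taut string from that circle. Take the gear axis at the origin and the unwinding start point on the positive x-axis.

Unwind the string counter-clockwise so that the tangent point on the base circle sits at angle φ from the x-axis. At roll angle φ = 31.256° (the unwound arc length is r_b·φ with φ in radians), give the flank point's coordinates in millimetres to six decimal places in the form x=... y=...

x=32.924274 y=1.519639

pitch radius r_p = m·N/2 = 2.605·24/2 = 31.260000
base radius r_b = r_p·cos α = 31.260000·cos 22.242° = 28.934049
roll angle φ = 31.256° = 0.54552011 rad
x = r_b·(cos φ + φ·sin φ) = 28.934049·(0.85485754 + 0.54552011·0.51886278) = 32.924274
y = r_b·(sin φ − φ·cos φ) = 28.934049·(0.51886278 − 0.54552011·0.85485754) = 1.519639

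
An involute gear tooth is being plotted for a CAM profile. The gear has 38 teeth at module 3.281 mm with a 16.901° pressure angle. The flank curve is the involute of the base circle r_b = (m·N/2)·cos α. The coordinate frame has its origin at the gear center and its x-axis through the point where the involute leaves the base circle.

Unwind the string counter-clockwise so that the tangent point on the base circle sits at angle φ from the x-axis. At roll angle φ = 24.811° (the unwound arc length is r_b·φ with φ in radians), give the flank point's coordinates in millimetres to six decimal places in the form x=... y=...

x=64.979434 y=1.584392

pitch radius r_p = m·N/2 = 3.281·38/2 = 62.339000
base radius r_b = r_p·cos α = 62.339000·cos 16.901° = 59.646486
roll angle φ = 24.811° = 0.43303364 rad
x = r_b·(cos φ + φ·sin φ) = 59.646486·(0.90769693 + 0.43303364·0.41962636) = 64.979434
y = r_b·(sin φ − φ·cos φ) = 59.646486·(0.41962636 − 0.43303364·0.90769693) = 1.584392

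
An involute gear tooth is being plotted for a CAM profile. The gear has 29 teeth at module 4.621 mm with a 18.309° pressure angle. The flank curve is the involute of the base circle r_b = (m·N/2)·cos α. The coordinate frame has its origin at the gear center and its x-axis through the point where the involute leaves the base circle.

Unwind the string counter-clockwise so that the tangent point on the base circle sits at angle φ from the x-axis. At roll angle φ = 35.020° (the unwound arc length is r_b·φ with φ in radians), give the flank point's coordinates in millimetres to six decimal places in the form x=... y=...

x=74.407806 y=4.663259

pitch radius r_p = m·N/2 = 4.621·29/2 = 67.004500
base radius r_b = r_p·cos α = 67.004500·cos 18.309° = 63.612474
roll angle φ = 35.020° = 0.61121430 rad
x = r_b·(cos φ + φ·sin φ) = 63.612474·(0.81895178 + 0.61121430·0.57386234) = 74.407806
y = r_b·(sin φ − φ·cos φ) = 63.612474·(0.57386234 − 0.61121430·0.81895178) = 4.663259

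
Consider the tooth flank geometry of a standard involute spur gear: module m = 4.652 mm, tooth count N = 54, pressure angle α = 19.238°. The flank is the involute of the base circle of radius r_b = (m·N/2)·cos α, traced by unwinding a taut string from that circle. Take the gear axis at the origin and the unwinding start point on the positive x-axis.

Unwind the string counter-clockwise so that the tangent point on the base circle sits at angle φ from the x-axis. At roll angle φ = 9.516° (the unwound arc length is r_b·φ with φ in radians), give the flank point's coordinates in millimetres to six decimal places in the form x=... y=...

x=120.214383 y=0.180603

pitch radius r_p = m·N/2 = 4.652·54/2 = 125.604000
base radius r_b = r_p·cos α = 125.604000·cos 19.238° = 118.590028
roll angle φ = 9.516° = 0.16608553 rad
x = r_b·(cos φ + φ·sin φ) = 118.590028·(0.98623947 + 0.16608553·0.16532302) = 120.214383
y = r_b·(sin φ − φ·cos φ) = 118.590028·(0.16532302 − 0.16608553·0.98623947) = 0.180603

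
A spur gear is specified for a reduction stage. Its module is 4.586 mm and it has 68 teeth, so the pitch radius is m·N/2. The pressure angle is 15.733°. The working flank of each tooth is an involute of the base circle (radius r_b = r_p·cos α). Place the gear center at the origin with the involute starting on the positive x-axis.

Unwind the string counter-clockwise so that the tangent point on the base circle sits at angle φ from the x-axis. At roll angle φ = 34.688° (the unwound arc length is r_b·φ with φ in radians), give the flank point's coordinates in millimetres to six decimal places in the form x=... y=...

x=175.117985 y=10.699805

pitch radius r_p = m·N/2 = 4.586·68/2 = 155.924000
base radius r_b = r_p·cos α = 155.924000·cos 15.733° = 150.082421
roll angle φ = 34.688° = 0.60541981 rad
x = r_b·(cos φ + φ·sin φ) = 150.082421·(0.82226325 + 0.60541981·0.56910732) = 175.117985
y = r_b·(sin φ − φ·cos φ) = 150.082421·(0.56910732 − 0.60541981·0.82226325) = 10.699805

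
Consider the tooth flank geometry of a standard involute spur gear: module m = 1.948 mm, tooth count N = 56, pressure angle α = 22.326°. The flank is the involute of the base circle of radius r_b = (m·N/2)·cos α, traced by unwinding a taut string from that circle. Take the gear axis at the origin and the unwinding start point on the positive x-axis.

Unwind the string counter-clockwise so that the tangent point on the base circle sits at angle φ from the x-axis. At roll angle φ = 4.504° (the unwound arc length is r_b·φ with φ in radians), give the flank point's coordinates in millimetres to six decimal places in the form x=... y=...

pitch radius r_p = m·N/2 = 1.948·56/2 = 54.544000
base radius r_b = r_p·cos α = 54.544000·cos 22.326° = 50.455242
roll angle φ = 4.504° = 0.07860963 rad
x = r_b·(cos φ + φ·sin φ) = 50.455242·(0.99691185 + 0.07860963·0.07852869) = 50.610894
y = r_b·(sin φ − φ·cos φ) = 50.455242·(0.07852869 − 0.07860963·0.99691185) = 0.008165

x=50.610894 y=0.008165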